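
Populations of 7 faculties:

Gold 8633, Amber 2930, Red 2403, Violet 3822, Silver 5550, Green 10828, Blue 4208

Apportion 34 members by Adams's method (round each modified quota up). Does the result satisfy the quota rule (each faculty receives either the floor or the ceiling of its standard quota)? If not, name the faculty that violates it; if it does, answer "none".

none

Standard quotas: Gold 7.649, Amber 2.596, Red 2.129, Violet 3.386, Silver 4.917, Green 9.594, Blue 3.728.
Adams allocation: Gold 7, Amber 3, Red 2, Violet 4, Silver 5, Green 9, Blue 4.
Every allocation lies between the lower and upper quota.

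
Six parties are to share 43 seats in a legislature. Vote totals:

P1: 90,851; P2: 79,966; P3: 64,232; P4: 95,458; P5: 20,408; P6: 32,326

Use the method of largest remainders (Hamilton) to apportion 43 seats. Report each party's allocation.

Total 383241; standard divisor 383241/43 ≈ 8912.581.
Standard quotas: P1 10.1936, P2 8.9723, P3 7.2069, P4 10.7105, P5 2.2898, P6 3.6270.
Lower quotas: P1 10, P2 8, P3 7, P4 10, P5 2, P6 3 (sum 40, leaving 3 seats).
Remainders in descending order: P2 0.9723, P4 0.7105, P6 0.6270, P5 0.2898, P3 0.2069, P1 0.1936.
The surplus seats go to P2, P4, P6.

P1 10; P2 9; P3 7; P4 11; P5 2; P6 4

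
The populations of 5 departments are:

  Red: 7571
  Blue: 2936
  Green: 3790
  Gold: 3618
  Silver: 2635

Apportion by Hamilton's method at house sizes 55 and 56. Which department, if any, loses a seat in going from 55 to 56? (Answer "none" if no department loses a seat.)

At 55 seats: Red 20, Blue 8, Green 10, Gold 10, Silver 7.
At 56 seats: Red 21, Blue 8, Green 10, Gold 10, Silver 7.
No department's allocation decreased.

none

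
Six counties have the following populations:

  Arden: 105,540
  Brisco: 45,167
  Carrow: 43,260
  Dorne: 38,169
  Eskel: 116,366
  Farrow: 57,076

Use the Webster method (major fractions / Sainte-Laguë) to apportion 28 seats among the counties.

Arden: 7, Brisco: 3, Carrow: 3, Dorne: 3, Eskel: 8, Farrow: 4

Standard divisor 405578/28 ≈ 14484.929; standard quotas: Arden 7.286, Brisco 3.118, Carrow 2.987, Dorne 2.635, Eskel 8.034, Farrow 3.940.
Rounding to the nearest integer gives Arden 7, Brisco 3, Carrow 3, Dorne 3, Eskel 8, Farrow 4 — total 28, matching the house size, so no adjustment is needed.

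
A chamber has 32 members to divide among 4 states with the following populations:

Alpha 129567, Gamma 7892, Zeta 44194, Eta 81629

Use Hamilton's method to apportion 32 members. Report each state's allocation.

Alpha: 16, Gamma: 1, Zeta: 5, Eta: 10

Standard divisor: 263282 ÷ 32 ≈ 8227.562.
Standard quotas: Alpha 15.7479, Gamma 0.9592, Zeta 5.3715, Eta 9.9214.
Lower quotas: Alpha 15, Gamma 0, Zeta 5, Eta 9 (sum 29, leaving 3 seats).
Remainders in descending order: Gamma 0.9592, Eta 0.9214, Alpha 0.7479, Zeta 0.3715.
Largest remainders: Gamma, Eta, Alpha receive the extra seats.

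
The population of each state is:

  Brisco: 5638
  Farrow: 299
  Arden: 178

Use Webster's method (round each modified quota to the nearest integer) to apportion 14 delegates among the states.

Standard divisor 6115/14 ≈ 436.786; standard quotas: Brisco 12.908, Farrow 0.685, Arden 0.408.
Rounding to the nearest integer gives Brisco 13, Farrow 1, Arden 0 — total 14, matching the house size, so no adjustment is needed.

Brisco: 13, Farrow: 1, Arden: 0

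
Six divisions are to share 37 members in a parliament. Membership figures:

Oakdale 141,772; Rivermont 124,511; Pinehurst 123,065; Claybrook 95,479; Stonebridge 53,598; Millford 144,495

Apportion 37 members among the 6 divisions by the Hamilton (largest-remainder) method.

Standard divisor: 682920 ÷ 37 ≈ 18457.297.
Standard quotas: Oakdale 7.6811, Rivermont 6.7459, Pinehurst 6.6676, Claybrook 5.1730, Stonebridge 2.9039, Millford 7.8286.
Lower quotas: Oakdale 7, Rivermont 6, Pinehurst 6, Claybrook 5, Stonebridge 2, Millford 7 (sum 33, leaving 4 seats).
Remainders in descending order: Stonebridge 0.9039, Millford 0.8286, Rivermont 0.7459, Oakdale 0.6811, Pinehurst 0.6676, Claybrook 0.1730.
The surplus seats go to Stonebridge, Millford, Rivermont, Oakdale.

Oakdale=8; Rivermont=7; Pinehurst=6; Claybrook=5; Stonebridge=3; Millford=8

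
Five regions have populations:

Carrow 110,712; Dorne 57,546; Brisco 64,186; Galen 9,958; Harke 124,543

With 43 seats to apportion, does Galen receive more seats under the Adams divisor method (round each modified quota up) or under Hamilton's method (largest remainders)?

Adams

Adams: Carrow 13, Dorne 7, Brisco 7, Galen 2, Harke 14.
Hamilton: Carrow 13, Dorne 7, Brisco 7, Galen 1, Harke 15.
Galen gets 2 under Adams and 1 under Hamilton.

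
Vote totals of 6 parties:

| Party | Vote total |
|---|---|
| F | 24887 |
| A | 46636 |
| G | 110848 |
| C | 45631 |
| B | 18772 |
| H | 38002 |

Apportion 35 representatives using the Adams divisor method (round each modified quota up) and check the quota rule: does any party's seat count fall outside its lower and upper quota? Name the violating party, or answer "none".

Standard quotas: F 3.059, A 5.732, G 13.624, C 5.608, B 2.307, H 4.671.
Adams allocation: F 3, A 6, G 13, C 5, B 3, H 5.
Every allocation lies between the lower and upper quota.

none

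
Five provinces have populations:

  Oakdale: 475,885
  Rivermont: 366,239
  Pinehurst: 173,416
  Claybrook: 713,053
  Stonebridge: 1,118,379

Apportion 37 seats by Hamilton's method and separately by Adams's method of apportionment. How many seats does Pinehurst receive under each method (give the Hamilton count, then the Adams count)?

2 and 3

Hamilton: Oakdale 6, Rivermont 5, Pinehurst 2, Claybrook 9, Stonebridge 15.
Adams: Oakdale 6, Rivermont 5, Pinehurst 3, Claybrook 9, Stonebridge 14.
Pinehurst gets 2 under Hamilton and 3 under Adams.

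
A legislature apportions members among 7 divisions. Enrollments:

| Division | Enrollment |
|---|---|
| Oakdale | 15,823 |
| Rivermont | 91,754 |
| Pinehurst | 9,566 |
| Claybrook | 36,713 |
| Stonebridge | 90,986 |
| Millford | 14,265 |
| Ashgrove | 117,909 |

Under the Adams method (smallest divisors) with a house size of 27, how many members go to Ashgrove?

8

Standard divisor 377016/27 ≈ 13963.556; standard quotas: Oakdale 1.133, Rivermont 6.571, Pinehurst 0.685, Claybrook 2.629, Stonebridge 6.516, Millford 1.022, Ashgrove 8.444.
Rounding up gives 2, 7, 1, 3, 7, 2, 9 = 31 seats, so the divisor must be adjusted.
With modified divisor 15451.5: modified quotas Oakdale 1.024, Rivermont 5.938, Pinehurst 0.619, Claybrook 2.376, Stonebridge 5.888, Millford 0.923, Ashgrove 7.631.
Rounding up: Oakdale 2, Rivermont 6, Pinehurst 1, Claybrook 3, Stonebridge 6, Millford 1, Ashgrove 8 (total 27).
Ashgrove receives 8.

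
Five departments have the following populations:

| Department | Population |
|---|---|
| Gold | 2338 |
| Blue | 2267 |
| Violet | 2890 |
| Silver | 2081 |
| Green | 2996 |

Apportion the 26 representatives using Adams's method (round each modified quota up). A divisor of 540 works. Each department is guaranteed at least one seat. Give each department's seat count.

Gold=5, Blue=5, Violet=6, Silver=4, Green=6

With modified divisor 540: modified quotas Gold 4.330, Blue 4.198, Violet 5.352, Silver 3.854, Green 5.548.
Rounding up: Gold 5, Blue 5, Violet 6, Silver 4, Green 6 (total 26).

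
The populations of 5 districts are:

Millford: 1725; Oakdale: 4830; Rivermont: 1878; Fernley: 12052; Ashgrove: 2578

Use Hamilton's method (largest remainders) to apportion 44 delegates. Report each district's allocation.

Millford: 3; Oakdale: 9; Rivermont: 4; Fernley: 23; Ashgrove: 5

Standard divisor: 23063 ÷ 44 ≈ 524.159.
Standard quotas: Millford 3.2910, Oakdale 9.2148, Rivermont 3.5829, Fernley 22.9930, Ashgrove 4.9184.
Lower quotas: Millford 3, Oakdale 9, Rivermont 3, Fernley 22, Ashgrove 4 (sum 41, leaving 3 seats).
Remainders in descending order: Fernley 0.9930, Ashgrove 0.9184, Rivermont 0.5829, Millford 0.2910, Oakdale 0.2148.
The surplus seats go to Fernley, Ashgrove, Rivermont.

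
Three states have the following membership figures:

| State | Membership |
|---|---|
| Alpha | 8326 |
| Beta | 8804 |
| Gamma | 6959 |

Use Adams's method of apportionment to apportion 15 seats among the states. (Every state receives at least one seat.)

Standard divisor 24089/15 ≈ 1605.933; standard quotas: Alpha 5.185, Beta 5.482, Gamma 4.333.
Rounding up gives 6, 6, 5 = 17 seats, so the divisor must be adjusted.
With modified divisor 1750: modified quotas Alpha 4.758, Beta 5.031, Gamma 3.977.
Rounding up: Alpha 5, Beta 6, Gamma 4 (total 15).

Alpha 5; Beta 6; Gamma 4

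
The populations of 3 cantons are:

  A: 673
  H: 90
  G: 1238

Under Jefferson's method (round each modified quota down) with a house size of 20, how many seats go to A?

Standard divisor 2001/20 ≈ 100.05; standard quotas: A 6.727, H 0.900, G 12.374.
Rounding down gives 6, 0, 12 = 18 seats, so the divisor must be adjusted.
With modified divisor 93: modified quotas A 7.237, H 0.968, G 13.312.
Rounding down: A 7, H 0, G 13 (total 20).
A receives 7.

7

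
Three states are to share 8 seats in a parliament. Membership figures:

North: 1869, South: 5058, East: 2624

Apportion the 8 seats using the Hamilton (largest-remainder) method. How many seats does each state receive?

North: 2, South: 4, East: 2

Standard divisor: 9551 ÷ 8 ≈ 1193.875.
Standard quotas: North 1.5655, South 4.2366, East 2.1979.
Lower quotas: North 1, South 4, East 2 (sum 7, leaving 1 seat).
Remainders in descending order: North 0.5655, South 0.2366, East 0.1979.
The surplus seat goes to North.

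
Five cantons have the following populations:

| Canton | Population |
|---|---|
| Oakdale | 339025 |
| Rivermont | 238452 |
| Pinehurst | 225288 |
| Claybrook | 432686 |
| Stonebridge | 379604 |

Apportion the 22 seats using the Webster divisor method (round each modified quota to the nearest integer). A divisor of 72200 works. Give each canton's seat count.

With modified divisor 72200: modified quotas Oakdale 4.696, Rivermont 3.303, Pinehurst 3.120, Claybrook 5.993, Stonebridge 5.258.
Rounding to the nearest integer: Oakdale 5, Rivermont 3, Pinehurst 3, Claybrook 6, Stonebridge 5 (total 22).

Oakdale 5, Rivermont 3, Pinehurst 3, Claybrook 6, Stonebridge 5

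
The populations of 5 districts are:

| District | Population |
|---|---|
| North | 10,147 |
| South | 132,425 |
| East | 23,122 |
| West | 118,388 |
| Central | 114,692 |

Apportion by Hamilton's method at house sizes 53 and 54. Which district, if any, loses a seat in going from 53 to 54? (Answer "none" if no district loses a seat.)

At 53 seats: North 1, South 18, East 3, West 16, Central 15.
At 54 seats: North 1, South 18, East 3, West 16, Central 16.
No district's allocation decreased.

none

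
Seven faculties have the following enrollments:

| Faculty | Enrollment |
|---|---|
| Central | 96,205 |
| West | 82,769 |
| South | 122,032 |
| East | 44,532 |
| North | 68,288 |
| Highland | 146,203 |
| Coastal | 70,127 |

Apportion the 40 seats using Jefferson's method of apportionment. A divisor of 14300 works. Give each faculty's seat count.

Central 6, West 5, South 8, East 3, North 4, Highland 10, Coastal 4

With modified divisor 14300: modified quotas Central 6.728, West 5.788, South 8.534, East 3.114, North 4.775, Highland 10.224, Coastal 4.904.
Rounding down: Central 6, West 5, South 8, East 3, North 4, Highland 10, Coastal 4 (total 40).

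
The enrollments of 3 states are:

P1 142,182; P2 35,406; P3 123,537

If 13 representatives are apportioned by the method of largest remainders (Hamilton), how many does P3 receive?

5

Standard divisor: 301125 ÷ 13 ≈ 23163.462.
Standard quotas: P1 6.1382, P2 1.5285, P3 5.3333.
Lower quotas: P1 6, P2 1, P3 5 (sum 12, leaving 1 seat).
Remainders in descending order: P2 0.5285, P3 0.3333, P1 0.1382.
Largest remainder: P2 receives the extra seat.
P3 receives 5.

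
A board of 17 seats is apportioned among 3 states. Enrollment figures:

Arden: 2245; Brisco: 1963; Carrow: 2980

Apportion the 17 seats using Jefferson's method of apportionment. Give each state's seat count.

Arden 5, Brisco 5, Carrow 7

Standard divisor 7188/17 ≈ 422.824; standard quotas: Arden 5.310, Brisco 4.643, Carrow 7.048.
Rounding down gives 5, 4, 7 = 16 seats, so the divisor must be adjusted.
With modified divisor 380: modified quotas Arden 5.908, Brisco 5.166, Carrow 7.842.
Rounding down: Arden 5, Brisco 5, Carrow 7 (total 17).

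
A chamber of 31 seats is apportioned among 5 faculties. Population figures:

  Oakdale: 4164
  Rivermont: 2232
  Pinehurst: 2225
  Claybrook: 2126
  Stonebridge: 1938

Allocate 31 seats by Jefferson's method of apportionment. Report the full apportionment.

Standard divisor 12685/31 ≈ 409.194; standard quotas: Oakdale 10.176, Rivermont 5.455, Pinehurst 5.438, Claybrook 5.196, Stonebridge 4.736.
Rounding down gives 10, 5, 5, 5, 4 = 29 seats, so the divisor must be adjusted.
With modified divisor 375: modified quotas Oakdale 11.104, Rivermont 5.952, Pinehurst 5.933, Claybrook 5.669, Stonebridge 5.168.
Rounding down: Oakdale 11, Rivermont 5, Pinehurst 5, Claybrook 5, Stonebridge 5 (total 31).

Oakdale=11, Rivermont=5, Pinehurst=5, Claybrook=5, Stonebridge=5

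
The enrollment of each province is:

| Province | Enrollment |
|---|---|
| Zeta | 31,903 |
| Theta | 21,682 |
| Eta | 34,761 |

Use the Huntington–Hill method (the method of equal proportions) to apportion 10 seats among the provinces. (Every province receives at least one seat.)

With divisor 9031: modified quotas Zeta 3.533, Theta 2.401, Eta 3.849.
Geometric-mean thresholds: Zeta √(3·4)=3.464, Theta √(2·3)=2.449, Eta √(3·4)=3.464.
Each quota rounded against its threshold gives Zeta 4, Theta 2, Eta 4 (total 10).

Zeta 4; Theta 2; Eta 4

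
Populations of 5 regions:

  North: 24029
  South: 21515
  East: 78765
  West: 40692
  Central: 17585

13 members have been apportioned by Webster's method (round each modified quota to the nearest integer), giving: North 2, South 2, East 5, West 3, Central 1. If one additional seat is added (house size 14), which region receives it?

Priority for the next seat is population ÷ (current seats + 0.5).
Priorities: North 9611.600, South 8606.000, East 14320.909, West 11626.286, Central 11723.333.
Highest priority: East.

East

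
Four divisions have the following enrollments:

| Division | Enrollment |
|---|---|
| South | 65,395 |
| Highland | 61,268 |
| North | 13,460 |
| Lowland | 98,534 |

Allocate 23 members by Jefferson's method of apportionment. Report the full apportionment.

South=6, Highland=6, North=1, Lowland=10

Standard divisor 238657/23 ≈ 10376.391; standard quotas: South 6.302, Highland 5.905, North 1.297, Lowland 9.496.
Rounding down gives 6, 5, 1, 9 = 21 seats, so the divisor must be adjusted.
With modified divisor 9600: modified quotas South 6.812, Highland 6.382, North 1.402, Lowland 10.264.
Rounding down: South 6, Highland 6, North 1, Lowland 10 (total 23).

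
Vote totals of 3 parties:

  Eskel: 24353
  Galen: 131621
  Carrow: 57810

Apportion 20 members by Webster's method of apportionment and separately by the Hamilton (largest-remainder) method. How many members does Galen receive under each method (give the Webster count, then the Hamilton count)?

13 and 12

Webster: Eskel 2, Galen 13, Carrow 5.
Hamilton: Eskel 2, Galen 12, Carrow 6.
Galen gets 13 under Webster and 12 under Hamilton.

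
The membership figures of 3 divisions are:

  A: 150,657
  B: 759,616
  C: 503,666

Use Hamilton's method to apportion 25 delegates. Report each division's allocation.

Total 1413939; standard divisor 1413939/25 ≈ 56557.56.
Standard quotas: A 2.6638, B 13.4308, C 8.9054.
Lower quotas: A 2, B 13, C 8 (sum 23, leaving 2 seats).
Remainders in descending order: C 0.9054, A 0.6638, B 0.4308.
The surplus seats go to C, A.

A 3, B 13, C 9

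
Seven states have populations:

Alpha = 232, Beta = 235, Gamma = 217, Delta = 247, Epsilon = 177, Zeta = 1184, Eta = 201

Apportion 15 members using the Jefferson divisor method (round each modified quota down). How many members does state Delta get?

1

Standard divisor 2493/15 ≈ 166.2; standard quotas: Alpha 1.396, Beta 1.414, Gamma 1.306, Delta 1.486, Epsilon 1.065, Zeta 7.124, Eta 1.209.
Rounding down gives 1, 1, 1, 1, 1, 7, 1 = 13 seats, so the divisor must be adjusted.
With modified divisor 130: modified quotas Alpha 1.785, Beta 1.808, Gamma 1.669, Delta 1.900, Epsilon 1.362, Zeta 9.108, Eta 1.546.
Rounding down: Alpha 1, Beta 1, Gamma 1, Delta 1, Epsilon 1, Zeta 9, Eta 1 (total 15).
Delta receives 1.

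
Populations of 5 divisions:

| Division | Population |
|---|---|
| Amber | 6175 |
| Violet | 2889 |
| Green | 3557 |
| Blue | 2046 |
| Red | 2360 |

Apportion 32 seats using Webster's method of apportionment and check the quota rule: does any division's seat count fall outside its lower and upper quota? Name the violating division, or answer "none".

Standard quotas: Amber 11.605, Violet 5.429, Green 6.685, Blue 3.845, Red 4.435.
Webster allocation: Amber 12, Violet 5, Green 7, Blue 4, Red 4.
Every allocation lies between the lower and upper quota.

none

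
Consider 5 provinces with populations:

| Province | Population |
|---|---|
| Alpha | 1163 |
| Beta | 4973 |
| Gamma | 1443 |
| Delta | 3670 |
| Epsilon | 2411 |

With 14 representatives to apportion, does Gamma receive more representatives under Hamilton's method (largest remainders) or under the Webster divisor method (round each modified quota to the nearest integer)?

Hamilton: Alpha 1, Beta 5, Gamma 2, Delta 4, Epsilon 2.
Webster: Alpha 1, Beta 5, Gamma 1, Delta 4, Epsilon 3.
Gamma gets 2 under Hamilton and 1 under Webster.

Hamilton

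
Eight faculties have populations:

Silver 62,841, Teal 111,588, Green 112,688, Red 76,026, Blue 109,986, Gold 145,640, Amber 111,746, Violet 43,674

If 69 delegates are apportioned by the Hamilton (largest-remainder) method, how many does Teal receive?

10

The standard divisor is 774189/69 ≈ 11220.13.
Standard quotas: Silver 5.6007, Teal 9.9453, Green 10.0434, Red 6.7759, Blue 9.8026, Gold 12.9802, Amber 9.9594, Violet 3.8925.
Lower quotas: Silver 5, Teal 9, Green 10, Red 6, Blue 9, Gold 12, Amber 9, Violet 3 (sum 63, leaving 6 seats).
Remainders in descending order: Gold 0.9802, Amber 0.9594, Teal 0.9453, Violet 0.8925, Blue 0.8026, Red 0.7759, Silver 0.6007, Green 0.0434.
The surplus seats go to Gold, Amber, Teal, Violet, Blue, Red.
Teal receives 10.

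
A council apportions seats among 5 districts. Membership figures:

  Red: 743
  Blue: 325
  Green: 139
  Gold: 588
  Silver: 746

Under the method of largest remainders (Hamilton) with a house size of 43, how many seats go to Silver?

13

The standard divisor is 2541/43 ≈ 59.093.
Standard quotas: Red 12.573, Blue 5.500, Green 2.352, Gold 9.950, Silver 12.624.
Lower quotas: Red 12, Blue 5, Green 2, Gold 9, Silver 12 (sum 40, leaving 3 seats).
Remainders in descending order: Gold 0.950, Silver 0.624, Red 0.573, Blue 0.500, Green 0.352.
Largest remainders: Gold, Silver, Red receive the extra seats.
Silver receives 13.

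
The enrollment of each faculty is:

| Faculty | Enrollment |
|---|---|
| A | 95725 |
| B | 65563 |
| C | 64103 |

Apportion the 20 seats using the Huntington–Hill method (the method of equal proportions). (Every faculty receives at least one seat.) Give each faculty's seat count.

A: 8; B: 6; C: 6

With divisor 11492: modified quotas A 8.330, B 5.705, C 5.578.
Geometric-mean thresholds: A √(8·9)=8.485, B √(5·6)=5.477, C √(5·6)=5.477.
Each quota rounded against its threshold gives A 8, B 6, C 6 (total 20).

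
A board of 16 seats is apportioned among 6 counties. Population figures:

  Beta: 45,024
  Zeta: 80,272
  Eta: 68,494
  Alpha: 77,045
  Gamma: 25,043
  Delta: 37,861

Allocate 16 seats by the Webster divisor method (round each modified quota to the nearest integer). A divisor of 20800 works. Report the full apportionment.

Beta 2; Zeta 4; Eta 3; Alpha 4; Gamma 1; Delta 2

With modified divisor 20800: modified quotas Beta 2.165, Zeta 3.859, Eta 3.293, Alpha 3.704, Gamma 1.204, Delta 1.820.
Rounding to the nearest integer: Beta 2, Zeta 4, Eta 3, Alpha 4, Gamma 1, Delta 2 (total 16).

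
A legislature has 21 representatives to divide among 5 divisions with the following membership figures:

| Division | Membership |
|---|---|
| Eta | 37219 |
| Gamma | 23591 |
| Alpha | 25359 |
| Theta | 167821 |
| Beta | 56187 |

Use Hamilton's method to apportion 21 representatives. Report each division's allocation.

Eta 2, Gamma 2, Alpha 2, Theta 11, Beta 4

The standard divisor is 310177/21 ≈ 14770.333.
Standard quotas: Eta 2.5198, Gamma 1.5972, Alpha 1.7169, Theta 11.3620, Beta 3.8040.
Lower quotas: Eta 2, Gamma 1, Alpha 1, Theta 11, Beta 3 (sum 18, leaving 3 seats).
Remainders in descending order: Beta 0.8040, Alpha 0.7169, Gamma 0.5972, Eta 0.5198, Theta 0.3620.
Largest remainders: Beta, Alpha, Gamma receive the extra seats.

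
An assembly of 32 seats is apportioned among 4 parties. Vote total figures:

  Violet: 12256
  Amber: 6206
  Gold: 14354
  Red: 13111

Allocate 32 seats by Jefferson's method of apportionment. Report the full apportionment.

Standard divisor 45927/32 ≈ 1435.219; standard quotas: Violet 8.539, Amber 4.324, Gold 10.001, Red 9.135.
Rounding down gives 8, 4, 10, 9 = 31 seats, so the divisor must be adjusted.
With modified divisor 1340: modified quotas Violet 9.146, Amber 4.631, Gold 10.712, Red 9.784.
Rounding down: Violet 9, Amber 4, Gold 10, Red 9 (total 32).

Violet=9, Amber=4, Gold=10, Red=9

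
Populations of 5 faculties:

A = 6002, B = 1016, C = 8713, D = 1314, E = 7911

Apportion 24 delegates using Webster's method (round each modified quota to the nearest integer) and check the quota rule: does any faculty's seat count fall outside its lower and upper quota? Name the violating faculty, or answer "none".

Standard quotas: A 5.772, B 0.977, C 8.379, D 1.264, E 7.608.
Webster allocation: A 6, B 1, C 8, D 1, E 8.
Every allocation lies between the lower and upper quota.

none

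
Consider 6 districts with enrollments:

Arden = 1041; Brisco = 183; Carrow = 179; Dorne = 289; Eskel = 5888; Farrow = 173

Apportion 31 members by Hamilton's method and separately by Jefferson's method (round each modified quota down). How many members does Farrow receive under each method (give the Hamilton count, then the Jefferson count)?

Hamilton: Arden 4, Brisco 1, Carrow 1, Dorne 1, Eskel 23, Farrow 1.
Jefferson: Arden 4, Brisco 0, Carrow 0, Dorne 1, Eskel 26, Farrow 0.
Farrow gets 1 under Hamilton and 0 under Jefferson.

1 and 0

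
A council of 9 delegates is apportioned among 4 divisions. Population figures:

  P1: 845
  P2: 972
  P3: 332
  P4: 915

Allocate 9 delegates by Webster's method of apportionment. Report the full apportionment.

P1 2, P2 3, P3 1, P4 3

Standard divisor 3064/9 ≈ 340.444; standard quotas: P1 2.482, P2 2.855, P3 0.975, P4 2.688.
Rounding to the nearest integer gives P1 2, P2 3, P3 1, P4 3 — total 9, matching the house size, so no adjustment is needed.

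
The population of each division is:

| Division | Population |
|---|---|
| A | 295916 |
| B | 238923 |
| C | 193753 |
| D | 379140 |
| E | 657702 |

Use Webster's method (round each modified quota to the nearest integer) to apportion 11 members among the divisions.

Standard divisor 1765434/11 ≈ 160494; standard quotas: A 1.844, B 1.489, C 1.207, D 2.362, E 4.098.
Rounding to the nearest integer gives 2, 1, 1, 2, 4 = 10 seats, so the divisor must be adjusted.
With modified divisor 155500: modified quotas A 1.903, B 1.536, C 1.246, D 2.438, E 4.230.
Rounding to the nearest integer: A 2, B 2, C 1, D 2, E 4 (total 11).

A: 2, B: 2, C: 1, D: 2, E: 4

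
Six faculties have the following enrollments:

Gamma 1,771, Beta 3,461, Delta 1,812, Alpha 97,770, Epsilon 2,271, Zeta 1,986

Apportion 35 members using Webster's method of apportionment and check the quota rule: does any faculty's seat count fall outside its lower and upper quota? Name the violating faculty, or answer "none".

Standard quotas: Gamma 0.568, Beta 1.111, Delta 0.581, Alpha 31.374, Epsilon 0.729, Zeta 0.637.
Webster allocation: Gamma 1, Beta 1, Delta 1, Alpha 30, Epsilon 1, Zeta 1.
Alpha has quota 31.374 (lower 31, upper 32) but receives 30 — outside the quota interval.

Alpha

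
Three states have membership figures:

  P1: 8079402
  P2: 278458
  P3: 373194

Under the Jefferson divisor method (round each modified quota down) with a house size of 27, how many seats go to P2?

0

Standard divisor 8731054/27 ≈ 323372.37; standard quotas: P1 24.985, P2 0.861, P3 1.154.
Rounding down gives 24, 0, 1 = 25 seats, so the divisor must be adjusted.
With modified divisor 305000: modified quotas P1 26.490, P2 0.913, P3 1.224.
Rounding down: P1 26, P2 0, P3 1 (total 27).
P2 receives 0.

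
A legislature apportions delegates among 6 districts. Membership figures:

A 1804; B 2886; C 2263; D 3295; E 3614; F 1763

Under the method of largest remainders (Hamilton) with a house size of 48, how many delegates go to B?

9

The standard divisor is 15625/48 ≈ 325.521.
Standard quotas: A 5.542, B 8.866, C 6.952, D 10.122, E 11.102, F 5.416.
Lower quotas: A 5, B 8, C 6, D 10, E 11, F 5 (sum 45, leaving 3 seats).
Remainders in descending order: C 0.952, B 0.866, A 0.542, F 0.416, D 0.122, E 0.102.
The surplus seats go to C, B, A.
B receives 9.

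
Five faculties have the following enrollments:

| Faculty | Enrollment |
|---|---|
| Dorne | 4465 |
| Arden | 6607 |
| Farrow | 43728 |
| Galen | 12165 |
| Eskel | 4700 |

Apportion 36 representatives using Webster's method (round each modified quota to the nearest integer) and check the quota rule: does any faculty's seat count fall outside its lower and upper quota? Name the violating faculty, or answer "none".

Standard quotas: Dorne 2.243, Arden 3.319, Farrow 21.966, Galen 6.111, Eskel 2.361.
Webster allocation: Dorne 2, Arden 3, Farrow 23, Galen 6, Eskel 2.
Farrow has quota 21.966 (lower 21, upper 22) but receives 23 — outside the quota interval.

Farrow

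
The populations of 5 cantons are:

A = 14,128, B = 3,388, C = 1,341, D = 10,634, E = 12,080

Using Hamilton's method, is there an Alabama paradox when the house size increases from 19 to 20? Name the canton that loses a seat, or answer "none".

At 19 seats: A 6, B 2, C 1, D 5, E 5.
At 20 seats: A 7, B 1, C 1, D 5, E 6.
B drops from 2 to 1.

B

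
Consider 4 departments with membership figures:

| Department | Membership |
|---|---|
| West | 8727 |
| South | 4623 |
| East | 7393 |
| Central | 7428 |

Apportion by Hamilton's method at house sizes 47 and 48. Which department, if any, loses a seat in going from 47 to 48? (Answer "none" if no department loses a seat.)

none

At 47 seats: West 15, South 8, East 12, Central 12.
At 48 seats: West 15, South 8, East 12, Central 13.
No department's allocation decreased.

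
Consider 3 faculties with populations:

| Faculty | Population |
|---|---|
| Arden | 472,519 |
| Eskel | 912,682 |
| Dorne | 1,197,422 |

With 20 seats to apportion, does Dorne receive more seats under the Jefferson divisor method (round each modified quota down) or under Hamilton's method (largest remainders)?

Jefferson

Jefferson: Arden 3, Eskel 7, Dorne 10.
Hamilton: Arden 4, Eskel 7, Dorne 9.
Dorne gets 10 under Jefferson and 9 under Hamilton.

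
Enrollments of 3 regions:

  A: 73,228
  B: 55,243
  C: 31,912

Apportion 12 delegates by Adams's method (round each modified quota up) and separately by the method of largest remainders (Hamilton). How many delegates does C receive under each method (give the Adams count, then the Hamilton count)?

Adams: A 5, B 4, C 3.
Hamilton: A 6, B 4, C 2.
C gets 3 under Adams and 2 under Hamilton.

3 and 2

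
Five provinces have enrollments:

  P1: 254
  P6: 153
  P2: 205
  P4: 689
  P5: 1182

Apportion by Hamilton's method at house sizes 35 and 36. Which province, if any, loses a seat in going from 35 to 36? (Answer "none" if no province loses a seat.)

At 35 seats: P1 3, P6 2, P2 3, P4 10, P5 17.
At 36 seats: P1 4, P6 2, P2 3, P4 10, P5 17.
No province's allocation decreased.

none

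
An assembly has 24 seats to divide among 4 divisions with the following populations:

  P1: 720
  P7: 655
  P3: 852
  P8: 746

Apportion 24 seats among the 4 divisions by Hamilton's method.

The standard divisor is 2973/24 ≈ 123.875.
Standard quotas: P1 5.812, P7 5.288, P3 6.878, P8 6.022.
Lower quotas: P1 5, P7 5, P3 6, P8 6 (sum 22, leaving 2 seats).
Remainders in descending order: P3 0.878, P1 0.812, P7 0.288, P8 0.022.
Largest remainders: P3, P1 receive the extra seats.

P1 6, P7 5, P3 7, P8 6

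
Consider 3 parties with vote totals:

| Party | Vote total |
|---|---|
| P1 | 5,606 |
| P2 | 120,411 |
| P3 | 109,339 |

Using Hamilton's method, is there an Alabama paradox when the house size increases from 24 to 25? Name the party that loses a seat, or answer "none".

P1

At 24 seats: P1 1, P2 12, P3 11.
At 25 seats: P1 0, P2 13, P3 12.
P1 drops from 1 to 0.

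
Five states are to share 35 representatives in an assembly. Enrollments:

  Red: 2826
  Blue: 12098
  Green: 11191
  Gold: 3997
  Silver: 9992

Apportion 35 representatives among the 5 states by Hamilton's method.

Red 2, Blue 11, Green 10, Gold 3, Silver 9

Standard divisor: 40104 ÷ 35 ≈ 1145.829.
Standard quotas: Red 2.4663, Blue 10.5583, Green 9.7667, Gold 3.4883, Silver 8.7203.
Lower quotas: Red 2, Blue 10, Green 9, Gold 3, Silver 8 (sum 32, leaving 3 seats).
Remainders in descending order: Green 0.7667, Silver 0.7203, Blue 0.5583, Gold 0.4883, Red 0.4663.
The surplus seats go to Green, Silver, Blue.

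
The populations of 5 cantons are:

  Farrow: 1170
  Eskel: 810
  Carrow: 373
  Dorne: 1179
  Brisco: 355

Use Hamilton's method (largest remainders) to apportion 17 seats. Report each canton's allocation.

Farrow 5; Eskel 3; Carrow 2; Dorne 5; Brisco 2

The standard divisor is 3887/17 ≈ 228.647.
Standard quotas: Farrow 5.117, Eskel 3.543, Carrow 1.631, Dorne 5.156, Brisco 1.553.
Lower quotas: Farrow 5, Eskel 3, Carrow 1, Dorne 5, Brisco 1 (sum 15, leaving 2 seats).
Remainders in descending order: Carrow 0.631, Brisco 0.553, Eskel 0.543, Dorne 0.156, Farrow 0.117.
Largest remainders: Carrow, Brisco receive the extra seats.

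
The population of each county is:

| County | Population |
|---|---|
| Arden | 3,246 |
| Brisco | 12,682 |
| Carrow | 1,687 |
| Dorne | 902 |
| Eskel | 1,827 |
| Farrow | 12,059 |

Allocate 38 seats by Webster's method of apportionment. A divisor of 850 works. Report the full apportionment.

Arden=4, Brisco=15, Carrow=2, Dorne=1, Eskel=2, Farrow=14

With modified divisor 850: modified quotas Arden 3.819, Brisco 14.920, Carrow 1.985, Dorne 1.061, Eskel 2.149, Farrow 14.187.
Rounding to the nearest integer: Arden 4, Brisco 15, Carrow 2, Dorne 1, Eskel 2, Farrow 14 (total 38).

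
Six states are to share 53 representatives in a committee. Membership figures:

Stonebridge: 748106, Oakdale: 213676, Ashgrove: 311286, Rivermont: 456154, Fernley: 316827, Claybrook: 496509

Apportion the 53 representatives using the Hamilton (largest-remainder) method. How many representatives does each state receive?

Total 2542558; standard divisor 2542558/53 ≈ 47972.792.
Standard quotas: Stonebridge 15.5944, Oakdale 4.4541, Ashgrove 6.4888, Rivermont 9.5086, Fernley 6.6043, Claybrook 10.3498.
Lower quotas: Stonebridge 15, Oakdale 4, Ashgrove 6, Rivermont 9, Fernley 6, Claybrook 10 (sum 50, leaving 3 seats).
Remainders in descending order: Fernley 0.6043, Stonebridge 0.5944, Rivermont 0.5086, Ashgrove 0.4888, Oakdale 0.4541, Claybrook 0.3498.
The surplus seats go to Fernley, Stonebridge, Rivermont.

Stonebridge 16, Oakdale 4, Ashgrove 6, Rivermont 10, Fernley 7, Claybrook 10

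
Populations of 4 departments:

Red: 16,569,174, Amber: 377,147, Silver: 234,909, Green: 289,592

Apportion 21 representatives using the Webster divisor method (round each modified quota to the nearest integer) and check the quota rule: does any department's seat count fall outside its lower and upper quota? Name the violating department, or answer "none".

Standard quotas: Red 19.916, Amber 0.453, Silver 0.282, Green 0.348.
Webster allocation: Red 21, Amber 0, Silver 0, Green 0.
Red has quota 19.916 (lower 19, upper 20) but receives 21 — outside the quota interval.

Red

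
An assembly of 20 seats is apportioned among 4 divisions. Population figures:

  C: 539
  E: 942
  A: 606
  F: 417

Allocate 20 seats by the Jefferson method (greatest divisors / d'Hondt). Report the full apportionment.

C 4; E 8; A 5; F 3

Standard divisor 2504/20 ≈ 125.2; standard quotas: C 4.305, E 7.524, A 4.840, F 3.331.
Rounding down gives 4, 7, 4, 3 = 18 seats, so the divisor must be adjusted.
With modified divisor 110: modified quotas C 4.900, E 8.564, A 5.509, F 3.791.
Rounding down: C 4, E 8, A 5, F 3 (total 20).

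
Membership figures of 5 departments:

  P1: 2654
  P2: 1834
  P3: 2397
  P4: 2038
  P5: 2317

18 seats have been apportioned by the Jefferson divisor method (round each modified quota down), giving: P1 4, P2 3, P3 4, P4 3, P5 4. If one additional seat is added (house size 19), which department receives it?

P1

Priority for the next seat is population ÷ (current seats + 1).
Priorities: P1 530.800, P2 458.500, P3 479.400, P4 509.500, P5 463.400.
Highest priority: P1.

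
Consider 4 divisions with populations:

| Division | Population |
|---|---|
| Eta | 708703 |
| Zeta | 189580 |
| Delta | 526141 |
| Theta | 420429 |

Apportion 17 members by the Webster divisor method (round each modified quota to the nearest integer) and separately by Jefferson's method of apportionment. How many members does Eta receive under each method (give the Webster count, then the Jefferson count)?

Webster: Eta 6, Zeta 2, Delta 5, Theta 4.
Jefferson: Eta 7, Zeta 1, Delta 5, Theta 4.
Eta gets 6 under Webster and 7 under Jefferson.

6 and 7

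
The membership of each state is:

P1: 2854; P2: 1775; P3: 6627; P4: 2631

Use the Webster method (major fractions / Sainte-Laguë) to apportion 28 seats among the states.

P1=6; P2=4; P3=13; P4=5

Standard divisor 13887/28 ≈ 495.964; standard quotas: P1 5.754, P2 3.579, P3 13.362, P4 5.305.
Rounding to the nearest integer gives P1 6, P2 4, P3 13, P4 5 — total 28, matching the house size, so no adjustment is needed.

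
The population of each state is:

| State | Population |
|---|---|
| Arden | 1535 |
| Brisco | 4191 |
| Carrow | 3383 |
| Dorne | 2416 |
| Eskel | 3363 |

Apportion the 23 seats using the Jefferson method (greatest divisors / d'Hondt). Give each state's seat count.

Arden=2, Brisco=7, Carrow=5, Dorne=4, Eskel=5

Standard divisor 14888/23 ≈ 647.304; standard quotas: Arden 2.371, Brisco 6.475, Carrow 5.226, Dorne 3.732, Eskel 5.195.
Rounding down gives 2, 6, 5, 3, 5 = 21 seats, so the divisor must be adjusted.
With modified divisor 580: modified quotas Arden 2.647, Brisco 7.226, Carrow 5.833, Dorne 4.166, Eskel 5.798.
Rounding down: Arden 2, Brisco 7, Carrow 5, Dorne 4, Eskel 5 (total 23).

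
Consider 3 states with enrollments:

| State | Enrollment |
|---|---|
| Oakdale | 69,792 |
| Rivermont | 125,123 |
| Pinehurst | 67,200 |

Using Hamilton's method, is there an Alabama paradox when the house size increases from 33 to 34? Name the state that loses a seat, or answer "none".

At 33 seats: Oakdale 9, Rivermont 16, Pinehurst 8.
At 34 seats: Oakdale 9, Rivermont 16, Pinehurst 9.
No state's allocation decreased.

none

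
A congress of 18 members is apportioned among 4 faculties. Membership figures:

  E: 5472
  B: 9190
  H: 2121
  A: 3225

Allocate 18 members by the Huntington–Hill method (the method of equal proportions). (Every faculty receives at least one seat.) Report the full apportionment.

With divisor 1153: modified quotas E 4.746, B 7.971, H 1.840, A 2.797.
Geometric-mean thresholds: E √(4·5)=4.472, B √(7·8)=7.483, H √(1·2)=1.414, A √(2·3)=2.449.
Each quota rounded against its threshold gives E 5, B 8, H 2, A 3 (total 18).

E=5; B=8; H=2; A=3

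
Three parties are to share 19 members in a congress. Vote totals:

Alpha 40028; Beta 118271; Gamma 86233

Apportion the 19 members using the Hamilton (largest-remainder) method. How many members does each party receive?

Total 244532; standard divisor 244532/19 ≈ 12870.105.
Standard quotas: Alpha 3.1102, Beta 9.1896, Gamma 6.7003.
Lower quotas: Alpha 3, Beta 9, Gamma 6 (sum 18, leaving 1 seat).
Remainders in descending order: Gamma 0.7003, Beta 0.1896, Alpha 0.1102.
The surplus seat goes to Gamma.

Alpha=3, Beta=9, Gamma=7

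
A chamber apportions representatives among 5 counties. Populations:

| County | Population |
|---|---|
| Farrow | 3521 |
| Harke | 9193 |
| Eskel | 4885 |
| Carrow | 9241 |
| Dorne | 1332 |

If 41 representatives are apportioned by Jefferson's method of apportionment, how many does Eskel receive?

7

Standard divisor 28172/41 ≈ 687.122; standard quotas: Farrow 5.124, Harke 13.379, Eskel 7.109, Carrow 13.449, Dorne 1.939.
Rounding down gives 5, 13, 7, 13, 1 = 39 seats, so the divisor must be adjusted.
With modified divisor 658: modified quotas Farrow 5.351, Harke 13.971, Eskel 7.424, Carrow 14.044, Dorne 2.024.
Rounding down: Farrow 5, Harke 13, Eskel 7, Carrow 14, Dorne 2 (total 41).
Eskel receives 7.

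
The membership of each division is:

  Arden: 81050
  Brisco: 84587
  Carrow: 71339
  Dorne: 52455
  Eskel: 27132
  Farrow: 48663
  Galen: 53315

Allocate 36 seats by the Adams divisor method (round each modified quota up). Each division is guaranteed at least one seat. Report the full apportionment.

Standard divisor 418541/36 ≈ 11626.139; standard quotas: Arden 6.971, Brisco 7.276, Carrow 6.136, Dorne 4.512, Eskel 2.334, Farrow 4.186, Galen 4.586.
Rounding up gives 7, 8, 7, 5, 3, 5, 5 = 40 seats, so the divisor must be adjusted.
With modified divisor 13200: modified quotas Arden 6.140, Brisco 6.408, Carrow 5.404, Dorne 3.974, Eskel 2.055, Farrow 3.687, Galen 4.039.
Rounding up: Arden 7, Brisco 7, Carrow 6, Dorne 4, Eskel 3, Farrow 4, Galen 5 (total 36).

Arden=7, Brisco=7, Carrow=6, Dorne=4, Eskel=3, Farrow=4, Galen=5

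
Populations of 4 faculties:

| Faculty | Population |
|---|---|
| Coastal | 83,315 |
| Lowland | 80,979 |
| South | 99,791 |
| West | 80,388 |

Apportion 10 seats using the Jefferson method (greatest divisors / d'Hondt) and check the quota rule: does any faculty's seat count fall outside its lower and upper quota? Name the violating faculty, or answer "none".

none

Standard quotas: Coastal 2.419, Lowland 2.351, South 2.897, West 2.334.
Jefferson allocation: Coastal 3, Lowland 2, South 3, West 2.
Every allocation lies between the lower and upper quota.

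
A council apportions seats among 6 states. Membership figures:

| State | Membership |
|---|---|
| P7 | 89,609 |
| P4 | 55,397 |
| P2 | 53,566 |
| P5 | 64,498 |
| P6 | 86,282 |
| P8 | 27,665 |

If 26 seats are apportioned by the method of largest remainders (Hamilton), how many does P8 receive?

2

Total 377017; standard divisor 377017/26 ≈ 14500.654.
Standard quotas: P7 6.1797, P4 3.8203, P2 3.6940, P5 4.4479, P6 5.9502, P8 1.9078.
Lower quotas: P7 6, P4 3, P2 3, P5 4, P6 5, P8 1 (sum 22, leaving 4 seats).
Remainders in descending order: P6 0.9502, P8 0.9078, P4 0.8203, P2 0.6940, P5 0.4479, P7 0.1797.
The surplus seats go to P6, P8, P4, P2.
P8 receives 2.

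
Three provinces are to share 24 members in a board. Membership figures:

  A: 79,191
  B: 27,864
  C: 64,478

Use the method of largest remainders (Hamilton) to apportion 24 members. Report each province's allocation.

A 11, B 4, C 9

The standard divisor is 171533/24 ≈ 7147.208.
Standard quotas: A 11.0800, B 3.8986, C 9.0214.
Lower quotas: A 11, B 3, C 9 (sum 23, leaving 1 seat).
Remainders in descending order: B 0.8986, A 0.0800, C 0.0214.
The surplus seat goes to B.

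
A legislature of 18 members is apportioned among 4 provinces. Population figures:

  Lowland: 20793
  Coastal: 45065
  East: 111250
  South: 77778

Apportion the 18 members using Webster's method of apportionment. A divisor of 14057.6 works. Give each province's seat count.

With modified divisor 14057.6: modified quotas Lowland 1.479, Coastal 3.206, East 7.914, South 5.533.
Rounding to the nearest integer: Lowland 1, Coastal 3, East 8, South 6 (total 18).

Lowland 1, Coastal 3, East 8, South 6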